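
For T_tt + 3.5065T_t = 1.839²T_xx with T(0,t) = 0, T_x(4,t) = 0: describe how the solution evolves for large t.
T → 0. Damping (γ=3.5065) dissipates energy; oscillations decay exponentially.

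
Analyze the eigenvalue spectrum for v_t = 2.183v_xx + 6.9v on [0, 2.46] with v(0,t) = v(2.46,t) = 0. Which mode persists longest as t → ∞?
Eigenvalues: λₙ = 2.183n²π²/2.46² - 6.9.
First three modes:
  n=1: λ₁ = 2.183π²/2.46² - 6.9 ≈ -3.34
  n=2: λ₂ = 8.732π²/2.46² - 6.9 ≈ 7.341
  n=3: λ₃ = 19.647π²/2.46² - 6.9 ≈ 25.142
Since 2.183π²/2.46² ≈ 3.56 < 6.9, λ₁ < 0.
The n=1 mode grows fastest (−λₙ is largest for n=1) → dominates.
Asymptotic: v ~ c₁ sin(πx/2.46) e^{3.34t} (exponential growth at rate −λ₁ ≈ 3.34).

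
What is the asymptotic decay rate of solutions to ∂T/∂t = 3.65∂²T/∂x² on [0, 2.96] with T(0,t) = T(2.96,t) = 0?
Eigenvalues: λₙ = 3.65n²π²/2.96².
First three modes:
  n=1: λ₁ = 3.65π²/2.96² ≈ 4.112
  n=2: λ₂ = 14.6π²/2.96² ≈ 16.446 (4× faster decay)
  n=3: λ₃ = 32.85π²/2.96² ≈ 37.004 (9× faster decay)
As t → ∞, higher modes decay exponentially faster. The n=1 mode dominates: T ~ c₁ sin(πx/2.96) e^{-λ₁t}.
Decay rate: λ₁ = 3.65π²/2.96² ≈ 4.112.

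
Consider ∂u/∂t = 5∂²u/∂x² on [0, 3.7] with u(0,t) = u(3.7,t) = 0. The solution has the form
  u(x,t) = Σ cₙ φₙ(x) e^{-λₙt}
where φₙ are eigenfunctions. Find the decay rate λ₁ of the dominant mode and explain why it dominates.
Eigenvalues: λₙ = 5n²π²/3.7².
First three modes:
  n=1: λ₁ = 5π²/3.7² ≈ 3.605
  n=2: λ₂ = 20π²/3.7² ≈ 14.419 (4× faster decay)
  n=3: λ₃ = 45π²/3.7² ≈ 32.442 (9× faster decay)
As t → ∞, higher modes decay exponentially faster. The n=1 mode dominates: u ~ c₁ sin(πx/3.7) e^{-λ₁t}.
Decay rate: λ₁ = 5π²/3.7² ≈ 3.605.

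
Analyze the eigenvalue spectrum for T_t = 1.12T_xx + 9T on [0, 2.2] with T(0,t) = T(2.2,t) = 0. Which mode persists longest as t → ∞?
Eigenvalues: λₙ = 1.12n²π²/2.2² - 9.
First three modes:
  n=1: λ₁ = 1.12π²/2.2² - 9 ≈ -6.716
  n=2: λ₂ = 4.48π²/2.2² - 9 ≈ 0.136
  n=3: λ₃ = 10.08π²/2.2² - 9 ≈ 11.555
Since 1.12π²/2.2² ≈ 2.284 < 9, λ₁ < 0.
The n=1 mode grows fastest (−λₙ is largest for n=1) → dominates.
Asymptotic: T ~ c₁ sin(πx/2.2) e^{6.716t} (exponential growth at rate −λ₁ ≈ 6.716).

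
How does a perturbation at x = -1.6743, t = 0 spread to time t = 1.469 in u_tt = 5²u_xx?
Domain of influence: [-9.0193, 5.6707]. Data at x = -1.6743 spreads outward at speed 5.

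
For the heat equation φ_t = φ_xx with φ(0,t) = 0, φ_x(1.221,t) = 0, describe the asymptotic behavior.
φ → 0. Heat escapes through the Dirichlet boundary.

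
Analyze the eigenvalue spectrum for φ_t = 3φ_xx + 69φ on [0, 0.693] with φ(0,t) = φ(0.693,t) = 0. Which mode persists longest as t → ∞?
Eigenvalues: λₙ = 3n²π²/0.693² - 69.
First three modes:
  n=1: λ₁ = 3π²/0.693² - 69 ≈ -7.347
  n=2: λ₂ = 12π²/0.693² - 69 ≈ 177.612
  n=3: λ₃ = 27π²/0.693² - 69 ≈ 485.877
Since 3π²/0.693² ≈ 61.653 < 69, λ₁ < 0.
The n=1 mode grows fastest (−λₙ is largest for n=1) → dominates.
Asymptotic: φ ~ c₁ sin(πx/0.693) e^{7.347t} (exponential growth at rate −λ₁ ≈ 7.347).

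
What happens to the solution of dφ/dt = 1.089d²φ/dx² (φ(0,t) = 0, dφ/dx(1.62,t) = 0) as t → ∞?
φ → 0. Heat escapes through the Dirichlet boundary.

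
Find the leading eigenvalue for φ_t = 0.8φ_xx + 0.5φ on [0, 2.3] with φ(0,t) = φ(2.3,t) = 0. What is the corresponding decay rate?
Eigenvalues: λₙ = 0.8n²π²/2.3² - 0.5.
First three modes:
  n=1: λ₁ = 0.8π²/2.3² - 0.5 ≈ 0.993
  n=2: λ₂ = 3.2π²/2.3² - 0.5 ≈ 5.47
  n=3: λ₃ = 7.2π²/2.3² - 0.5 ≈ 12.933
Since 0.8π²/2.3² ≈ 1.493 > 0.5, all λₙ > 0.
The n=1 mode decays slowest → dominates as t → ∞.
Asymptotic: φ ~ c₁ sin(πx/2.3) e^{-λ₁t} with decay rate λ₁ ≈ 0.993.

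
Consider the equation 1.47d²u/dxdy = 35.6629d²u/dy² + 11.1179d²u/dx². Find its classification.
Rewriting in standard form: -11.1179d²u/dx² + 1.47d²u/dxdy - 35.6629d²u/dy² = 0. Elliptic. (A = -11.1179, B = 1.47, C = -35.6629 gives B² - 4AC = -1583.82532364.)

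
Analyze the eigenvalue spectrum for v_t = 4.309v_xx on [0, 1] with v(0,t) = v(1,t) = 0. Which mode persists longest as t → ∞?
Eigenvalues: λₙ = 4.309n²π².
First three modes:
  n=1: λ₁ = 4.309π² ≈ 42.528
  n=2: λ₂ = 17.236π² ≈ 170.113 (4× faster decay)
  n=3: λ₃ = 38.781π² ≈ 382.753 (9× faster decay)
As t → ∞, higher modes decay exponentially faster. The n=1 mode dominates: v ~ c₁ sin(πx) e^{-λ₁t}.
Decay rate: λ₁ = 4.309π² ≈ 42.528.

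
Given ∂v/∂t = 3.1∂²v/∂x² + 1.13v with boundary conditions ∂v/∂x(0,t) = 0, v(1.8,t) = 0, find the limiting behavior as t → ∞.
v → 0. Diffusion dominates reaction (r=1.13 < κπ²/(4L²)≈2.36); solution decays.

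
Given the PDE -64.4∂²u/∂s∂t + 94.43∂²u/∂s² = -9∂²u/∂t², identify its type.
Rewriting in standard form: 94.43∂²u/∂s² - 64.4∂²u/∂s∂t + 9∂²u/∂t² = 0. The second-order coefficients are A = 94.43, B = -64.4, C = 9. Since B² - 4AC = 747.88 > 0, this is a hyperbolic PDE.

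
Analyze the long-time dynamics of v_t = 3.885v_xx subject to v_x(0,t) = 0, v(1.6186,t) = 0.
Long-time behavior: v → 0. Heat escapes through the Dirichlet boundary.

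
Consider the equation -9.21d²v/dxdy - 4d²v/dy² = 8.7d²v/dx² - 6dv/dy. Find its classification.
Rewriting in standard form: -8.7d²v/dx² - 9.21d²v/dxdy - 4d²v/dy² + 6dv/dy = 0. Elliptic. (A = -8.7, B = -9.21, C = -4 gives B² - 4AC = -54.3759.)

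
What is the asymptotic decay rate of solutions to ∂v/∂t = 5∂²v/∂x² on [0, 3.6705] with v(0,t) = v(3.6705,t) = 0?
Eigenvalues: λₙ = 5n²π²/3.6705².
First three modes:
  n=1: λ₁ = 5π²/3.6705² ≈ 3.663
  n=2: λ₂ = 20π²/3.6705² ≈ 14.651 (4× faster decay)
  n=3: λ₃ = 45π²/3.6705² ≈ 32.966 (9× faster decay)
As t → ∞, higher modes decay exponentially faster. The n=1 mode dominates: v ~ c₁ sin(πx/3.6705) e^{-λ₁t}.
Decay rate: λ₁ = 5π²/3.6705² ≈ 3.663.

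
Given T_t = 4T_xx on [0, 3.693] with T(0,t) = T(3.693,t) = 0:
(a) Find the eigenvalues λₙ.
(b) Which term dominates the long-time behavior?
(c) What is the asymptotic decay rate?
Eigenvalues: λₙ = 4n²π²/3.693².
First three modes:
  n=1: λ₁ = 4π²/3.693² ≈ 2.895
  n=2: λ₂ = 16π²/3.693² ≈ 11.579 (4× faster decay)
  n=3: λ₃ = 36π²/3.693² ≈ 26.052 (9× faster decay)
As t → ∞, higher modes decay exponentially faster. The n=1 mode dominates: T ~ c₁ sin(πx/3.693) e^{-λ₁t}.
Decay rate: λ₁ = 4π²/3.693² ≈ 2.895.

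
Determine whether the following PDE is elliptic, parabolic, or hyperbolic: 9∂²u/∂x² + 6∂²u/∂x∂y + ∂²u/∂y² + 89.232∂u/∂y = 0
Coefficients: A = 9, B = 6, C = 1. B² - 4AC = 0, which is zero, so the equation is parabolic.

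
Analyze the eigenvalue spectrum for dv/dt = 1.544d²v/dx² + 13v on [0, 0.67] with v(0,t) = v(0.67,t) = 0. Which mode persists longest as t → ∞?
Eigenvalues: λₙ = 1.544n²π²/0.67² - 13.
First three modes:
  n=1: λ₁ = 1.544π²/0.67² - 13 ≈ 20.947
  n=2: λ₂ = 6.176π²/0.67² - 13 ≈ 122.787
  n=3: λ₃ = 13.896π²/0.67² - 13 ≈ 292.52
Since 1.544π²/0.67² ≈ 33.947 > 13, all λₙ > 0.
The n=1 mode decays slowest → dominates as t → ∞.
Asymptotic: v ~ c₁ sin(πx/0.67) e^{-λ₁t} with decay rate λ₁ ≈ 20.947.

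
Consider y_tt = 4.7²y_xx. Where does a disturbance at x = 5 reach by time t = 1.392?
Domain of influence: [-1.5424, 11.5424]. Data at x = 5 spreads outward at speed 4.7.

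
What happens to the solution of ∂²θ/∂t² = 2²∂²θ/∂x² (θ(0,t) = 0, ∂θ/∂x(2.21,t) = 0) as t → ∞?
θ oscillates (no decay). Energy is conserved; the solution oscillates indefinitely as standing waves.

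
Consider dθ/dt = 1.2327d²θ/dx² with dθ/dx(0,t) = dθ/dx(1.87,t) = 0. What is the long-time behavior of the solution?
As t → ∞, θ → constant (steady state). Heat is conserved (no flux at boundaries); solution approaches the spatial average.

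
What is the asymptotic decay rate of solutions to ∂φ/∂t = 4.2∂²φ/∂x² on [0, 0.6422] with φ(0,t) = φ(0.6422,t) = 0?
Eigenvalues: λₙ = 4.2n²π²/0.6422².
First three modes:
  n=1: λ₁ = 4.2π²/0.6422² ≈ 100.51
  n=2: λ₂ = 16.8π²/0.6422² ≈ 402.039 (4× faster decay)
  n=3: λ₃ = 37.8π²/0.6422² ≈ 904.588 (9× faster decay)
As t → ∞, higher modes decay exponentially faster. The n=1 mode dominates: φ ~ c₁ sin(πx/0.6422) e^{-λ₁t}.
Decay rate: λ₁ = 4.2π²/0.6422² ≈ 100.51.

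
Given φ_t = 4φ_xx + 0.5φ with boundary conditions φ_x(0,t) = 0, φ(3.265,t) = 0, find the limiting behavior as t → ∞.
φ → 0. Diffusion dominates reaction (r=0.5 < κπ²/(4L²)≈0.93); solution decays.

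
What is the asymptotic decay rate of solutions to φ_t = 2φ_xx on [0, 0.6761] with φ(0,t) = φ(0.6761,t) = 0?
Eigenvalues: λₙ = 2n²π²/0.6761².
First three modes:
  n=1: λ₁ = 2π²/0.6761² ≈ 43.183
  n=2: λ₂ = 8π²/0.6761² ≈ 172.73 (4× faster decay)
  n=3: λ₃ = 18π²/0.6761² ≈ 388.643 (9× faster decay)
As t → ∞, higher modes decay exponentially faster. The n=1 mode dominates: φ ~ c₁ sin(πx/0.6761) e^{-λ₁t}.
Decay rate: λ₁ = 2π²/0.6761² ≈ 43.183.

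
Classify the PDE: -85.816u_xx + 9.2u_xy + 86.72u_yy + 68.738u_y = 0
A = -85.816, B = 9.2, C = 86.72. Discriminant B² - 4AC = 29852.49408. Since 29852.49408 > 0, hyperbolic.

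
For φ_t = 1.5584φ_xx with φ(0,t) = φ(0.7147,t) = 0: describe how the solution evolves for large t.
φ → 0. Heat diffuses out through both boundaries.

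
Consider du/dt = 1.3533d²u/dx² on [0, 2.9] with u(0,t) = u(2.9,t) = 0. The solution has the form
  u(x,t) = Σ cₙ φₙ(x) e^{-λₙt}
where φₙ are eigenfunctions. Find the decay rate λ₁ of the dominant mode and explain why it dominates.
Eigenvalues: λₙ = 1.3533n²π²/2.9².
First three modes:
  n=1: λ₁ = 1.3533π²/2.9² ≈ 1.588
  n=2: λ₂ = 5.4132π²/2.9² ≈ 6.353 (4× faster decay)
  n=3: λ₃ = 12.1797π²/2.9² ≈ 14.294 (9× faster decay)
As t → ∞, higher modes decay exponentially faster. The n=1 mode dominates: u ~ c₁ sin(πx/2.9) e^{-λ₁t}.
Decay rate: λ₁ = 1.3533π²/2.9² ≈ 1.588.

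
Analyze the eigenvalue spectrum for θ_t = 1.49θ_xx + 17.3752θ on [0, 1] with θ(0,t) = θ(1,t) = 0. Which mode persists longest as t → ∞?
Eigenvalues: λₙ = 1.49n²π²/1² - 17.3752.
First three modes:
  n=1: λ₁ = 1.49π² - 17.3752 ≈ -2.669
  n=2: λ₂ = 5.96π² - 17.3752 ≈ 41.448
  n=3: λ₃ = 13.41π² - 17.3752 ≈ 114.976
Since 1.49π² ≈ 14.706 < 17.3752, λ₁ < 0.
The n=1 mode grows fastest (−λₙ is largest for n=1) → dominates.
Asymptotic: θ ~ c₁ sin(πx/1) e^{2.669t} (exponential growth at rate −λ₁ ≈ 2.669).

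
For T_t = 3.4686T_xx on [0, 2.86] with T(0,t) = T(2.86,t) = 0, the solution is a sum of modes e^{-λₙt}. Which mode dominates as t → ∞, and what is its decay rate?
Eigenvalues: λₙ = 3.4686n²π²/2.86².
First three modes:
  n=1: λ₁ = 3.4686π²/2.86² ≈ 4.185
  n=2: λ₂ = 13.8744π²/2.86² ≈ 16.741 (4× faster decay)
  n=3: λ₃ = 31.2174π²/2.86² ≈ 37.667 (9× faster decay)
As t → ∞, higher modes decay exponentially faster. The n=1 mode dominates: T ~ c₁ sin(πx/2.86) e^{-λ₁t}.
Decay rate: λ₁ = 3.4686π²/2.86² ≈ 4.185.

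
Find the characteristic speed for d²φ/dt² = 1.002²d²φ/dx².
Speed = 1.002. Information travels along characteristics x = x₀ ± 1.002t.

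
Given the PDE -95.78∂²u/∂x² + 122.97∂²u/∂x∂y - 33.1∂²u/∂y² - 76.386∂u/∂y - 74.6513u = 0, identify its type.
The second-order coefficients are A = -95.78, B = 122.97, C = -33.1. Since B² - 4AC = 2440.3489 > 0, this is a hyperbolic PDE.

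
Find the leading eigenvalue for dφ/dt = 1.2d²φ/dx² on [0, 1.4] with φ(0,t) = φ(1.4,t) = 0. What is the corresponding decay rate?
Eigenvalues: λₙ = 1.2n²π²/1.4².
First three modes:
  n=1: λ₁ = 1.2π²/1.4² ≈ 6.043
  n=2: λ₂ = 4.8π²/1.4² ≈ 24.17 (4× faster decay)
  n=3: λ₃ = 10.8π²/1.4² ≈ 54.384 (9× faster decay)
As t → ∞, higher modes decay exponentially faster. The n=1 mode dominates: φ ~ c₁ sin(πx/1.4) e^{-λ₁t}.
Decay rate: λ₁ = 1.2π²/1.4² ≈ 6.043.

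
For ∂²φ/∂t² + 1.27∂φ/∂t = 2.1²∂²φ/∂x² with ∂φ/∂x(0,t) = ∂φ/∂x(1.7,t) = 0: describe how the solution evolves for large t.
φ → constant (steady state). Damping (γ=1.27) dissipates the nonconstant modes; with Neumann BCs the spatial average obeys M''+γM'=0 and tends to a finite limit.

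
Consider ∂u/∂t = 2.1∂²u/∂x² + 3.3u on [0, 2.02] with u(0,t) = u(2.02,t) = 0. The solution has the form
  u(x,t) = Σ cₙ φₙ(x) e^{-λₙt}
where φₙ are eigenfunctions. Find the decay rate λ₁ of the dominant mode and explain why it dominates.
Eigenvalues: λₙ = 2.1n²π²/2.02² - 3.3.
First three modes:
  n=1: λ₁ = 2.1π²/2.02² - 3.3 ≈ 1.779
  n=2: λ₂ = 8.4π²/2.02² - 3.3 ≈ 17.018
  n=3: λ₃ = 18.9π²/2.02² - 3.3 ≈ 42.415
Since 2.1π²/2.02² ≈ 5.079 > 3.3, all λₙ > 0.
The n=1 mode decays slowest → dominates as t → ∞.
Asymptotic: u ~ c₁ sin(πx/2.02) e^{-λ₁t} with decay rate λ₁ ≈ 1.779.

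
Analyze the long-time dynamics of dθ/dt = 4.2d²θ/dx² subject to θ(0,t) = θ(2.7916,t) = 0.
Long-time behavior: θ → 0. Heat diffuses out through both boundaries.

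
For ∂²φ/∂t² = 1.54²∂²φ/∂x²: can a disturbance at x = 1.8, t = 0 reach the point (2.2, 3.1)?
Yes. The domain of dependence is [-2.574, 6.974], and 1.8 ∈ [-2.574, 6.974].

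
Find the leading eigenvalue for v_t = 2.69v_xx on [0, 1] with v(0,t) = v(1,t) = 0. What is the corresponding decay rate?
Eigenvalues: λₙ = 2.69n²π².
First three modes:
  n=1: λ₁ = 2.69π² ≈ 26.549
  n=2: λ₂ = 10.76π² ≈ 106.197 (4× faster decay)
  n=3: λ₃ = 24.21π² ≈ 238.943 (9× faster decay)
As t → ∞, higher modes decay exponentially faster. The n=1 mode dominates: v ~ c₁ sin(πx) e^{-λ₁t}.
Decay rate: λ₁ = 2.69π² ≈ 26.549.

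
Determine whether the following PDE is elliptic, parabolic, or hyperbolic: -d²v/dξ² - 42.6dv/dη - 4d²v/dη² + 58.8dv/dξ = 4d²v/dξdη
Rewriting in standard form: -d²v/dξ² - 4d²v/dξdη - 4d²v/dη² + 58.8dv/dξ - 42.6dv/dη = 0. Coefficients: A = -1, B = -4, C = -4. B² - 4AC = 0, which is zero, so the equation is parabolic.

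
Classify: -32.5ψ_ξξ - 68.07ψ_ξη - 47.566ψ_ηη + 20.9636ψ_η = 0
Elliptic (discriminant = -1550.0551).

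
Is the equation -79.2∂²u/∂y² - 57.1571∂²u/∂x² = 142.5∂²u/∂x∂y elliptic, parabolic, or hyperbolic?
Rewriting in standard form: -57.1571∂²u/∂x² - 142.5∂²u/∂x∂y - 79.2∂²u/∂y² = 0. Computing B² - 4AC with A = -57.1571, B = -142.5, C = -79.2: discriminant = 2198.88072 (positive). Answer: hyperbolic.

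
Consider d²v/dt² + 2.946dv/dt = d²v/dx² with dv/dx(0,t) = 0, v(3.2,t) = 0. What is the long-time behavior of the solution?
As t → ∞, v → 0. Damping (γ=2.946) dissipates energy; oscillations decay exponentially.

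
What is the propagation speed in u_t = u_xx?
Infinite. The heat equation is parabolic, not hyperbolic, so disturbances propagate instantly.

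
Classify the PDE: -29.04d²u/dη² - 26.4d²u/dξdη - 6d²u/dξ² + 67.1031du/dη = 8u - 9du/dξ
Rewriting in standard form: -6d²u/dξ² - 26.4d²u/dξdη - 29.04d²u/dη² + 9du/dξ + 67.1031du/dη - 8u = 0. A = -6, B = -26.4, C = -29.04. Discriminant B² - 4AC = 0. Since 0 = 0, parabolic.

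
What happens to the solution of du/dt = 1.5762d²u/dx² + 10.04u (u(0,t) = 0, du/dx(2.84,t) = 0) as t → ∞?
u grows unboundedly. Reaction dominates diffusion (r=10.04 > κπ²/(4L²)≈0.48); solution grows exponentially.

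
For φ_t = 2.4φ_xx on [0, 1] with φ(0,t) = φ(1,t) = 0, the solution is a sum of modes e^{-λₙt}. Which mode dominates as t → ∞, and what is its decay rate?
Eigenvalues: λₙ = 2.4n²π².
First three modes:
  n=1: λ₁ = 2.4π² ≈ 23.687
  n=2: λ₂ = 9.6π² ≈ 94.748 (4× faster decay)
  n=3: λ₃ = 21.6π² ≈ 213.183 (9× faster decay)
As t → ∞, higher modes decay exponentially faster. The n=1 mode dominates: φ ~ c₁ sin(πx) e^{-λ₁t}.
Decay rate: λ₁ = 2.4π² ≈ 23.687.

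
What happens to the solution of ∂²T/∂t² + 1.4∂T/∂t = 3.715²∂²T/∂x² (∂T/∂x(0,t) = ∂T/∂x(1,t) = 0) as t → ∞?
T → constant (steady state). Damping (γ=1.4) dissipates the nonconstant modes; with Neumann BCs the spatial average obeys M''+γM'=0 and tends to a finite limit.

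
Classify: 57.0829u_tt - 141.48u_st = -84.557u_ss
Rewriting in standard form: 84.557u_ss - 141.48u_st + 57.0829u_tt = 0. Hyperbolic (discriminant = 709.5552988).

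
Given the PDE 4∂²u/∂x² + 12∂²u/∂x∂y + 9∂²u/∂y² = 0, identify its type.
The second-order coefficients are A = 4, B = 12, C = 9. Since B² - 4AC = 0 = 0, this is a parabolic PDE.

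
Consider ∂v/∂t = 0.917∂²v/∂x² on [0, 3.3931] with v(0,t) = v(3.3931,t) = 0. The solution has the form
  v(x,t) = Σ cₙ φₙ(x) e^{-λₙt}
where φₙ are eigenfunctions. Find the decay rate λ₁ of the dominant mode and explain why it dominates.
Eigenvalues: λₙ = 0.917n²π²/3.3931².
First three modes:
  n=1: λ₁ = 0.917π²/3.3931² ≈ 0.786
  n=2: λ₂ = 3.668π²/3.3931² ≈ 3.144 (4× faster decay)
  n=3: λ₃ = 8.253π²/3.3931² ≈ 7.075 (9× faster decay)
As t → ∞, higher modes decay exponentially faster. The n=1 mode dominates: v ~ c₁ sin(πx/3.3931) e^{-λ₁t}.
Decay rate: λ₁ = 0.917π²/3.3931² ≈ 0.786.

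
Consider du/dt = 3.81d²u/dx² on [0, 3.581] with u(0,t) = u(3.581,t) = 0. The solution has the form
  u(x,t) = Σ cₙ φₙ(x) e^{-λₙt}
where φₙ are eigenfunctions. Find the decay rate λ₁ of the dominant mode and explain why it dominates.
Eigenvalues: λₙ = 3.81n²π²/3.581².
First three modes:
  n=1: λ₁ = 3.81π²/3.581² ≈ 2.932
  n=2: λ₂ = 15.24π²/3.581² ≈ 11.729 (4× faster decay)
  n=3: λ₃ = 34.29π²/3.581² ≈ 26.391 (9× faster decay)
As t → ∞, higher modes decay exponentially faster. The n=1 mode dominates: u ~ c₁ sin(πx/3.581) e^{-λ₁t}.
Decay rate: λ₁ = 3.81π²/3.581² ≈ 2.932.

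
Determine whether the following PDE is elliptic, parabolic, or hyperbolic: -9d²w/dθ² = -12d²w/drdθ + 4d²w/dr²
Rewriting in standard form: -4d²w/dr² + 12d²w/drdθ - 9d²w/dθ² = 0. Coefficients: A = -4, B = 12, C = -9. B² - 4AC = 0, which is zero, so the equation is parabolic.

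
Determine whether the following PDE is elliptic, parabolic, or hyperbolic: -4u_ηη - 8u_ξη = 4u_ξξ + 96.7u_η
Rewriting in standard form: -4u_ξξ - 8u_ξη - 4u_ηη - 96.7u_η = 0. Coefficients: A = -4, B = -8, C = -4. B² - 4AC = 0, which is zero, so the equation is parabolic.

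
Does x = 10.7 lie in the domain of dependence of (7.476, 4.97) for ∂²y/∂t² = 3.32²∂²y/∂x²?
Yes. The domain of dependence is [-9.0244, 23.9764], and 10.7 ∈ [-9.0244, 23.9764].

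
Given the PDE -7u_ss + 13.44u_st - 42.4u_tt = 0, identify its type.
The second-order coefficients are A = -7, B = 13.44, C = -42.4. Since B² - 4AC = -1006.5664 < 0, this is an elliptic PDE.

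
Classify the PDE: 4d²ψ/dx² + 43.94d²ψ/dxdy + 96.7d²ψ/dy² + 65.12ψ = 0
A = 4, B = 43.94, C = 96.7. Discriminant B² - 4AC = 383.5236. Since 383.5236 > 0, hyperbolic.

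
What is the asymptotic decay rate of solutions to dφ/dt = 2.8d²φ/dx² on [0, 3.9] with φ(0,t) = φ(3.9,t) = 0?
Eigenvalues: λₙ = 2.8n²π²/3.9².
First three modes:
  n=1: λ₁ = 2.8π²/3.9² ≈ 1.817
  n=2: λ₂ = 11.2π²/3.9² ≈ 7.268 (4× faster decay)
  n=3: λ₃ = 25.2π²/3.9² ≈ 16.352 (9× faster decay)
As t → ∞, higher modes decay exponentially faster. The n=1 mode dominates: φ ~ c₁ sin(πx/3.9) e^{-λ₁t}.
Decay rate: λ₁ = 2.8π²/3.9² ≈ 1.817.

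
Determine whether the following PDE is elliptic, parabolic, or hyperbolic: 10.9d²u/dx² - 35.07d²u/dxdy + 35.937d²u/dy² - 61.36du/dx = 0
Coefficients: A = 10.9, B = -35.07, C = 35.937. B² - 4AC = -336.9483, which is negative, so the equation is elliptic.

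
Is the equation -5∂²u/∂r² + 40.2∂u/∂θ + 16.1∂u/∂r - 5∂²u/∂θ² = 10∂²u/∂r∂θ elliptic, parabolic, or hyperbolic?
Rewriting in standard form: -5∂²u/∂r² - 10∂²u/∂r∂θ - 5∂²u/∂θ² + 16.1∂u/∂r + 40.2∂u/∂θ = 0. Computing B² - 4AC with A = -5, B = -10, C = -5: discriminant = 0 (zero). Answer: parabolic.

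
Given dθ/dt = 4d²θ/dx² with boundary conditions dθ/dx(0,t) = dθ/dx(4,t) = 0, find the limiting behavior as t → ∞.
θ → constant (steady state). Heat is conserved (no flux at boundaries); solution approaches the spatial average.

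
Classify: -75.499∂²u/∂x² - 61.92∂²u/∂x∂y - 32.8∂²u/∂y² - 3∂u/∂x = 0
Elliptic (discriminant = -6071.3824).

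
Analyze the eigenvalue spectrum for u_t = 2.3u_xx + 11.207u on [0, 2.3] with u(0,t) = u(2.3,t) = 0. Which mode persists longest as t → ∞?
Eigenvalues: λₙ = 2.3n²π²/2.3² - 11.207.
First three modes:
  n=1: λ₁ = 2.3π²/2.3² - 11.207 ≈ -6.916
  n=2: λ₂ = 9.2π²/2.3² - 11.207 ≈ 5.958
  n=3: λ₃ = 20.7π²/2.3² - 11.207 ≈ 27.413
Since 2.3π²/2.3² ≈ 4.291 < 11.207, λ₁ < 0.
The n=1 mode grows fastest (−λₙ is largest for n=1) → dominates.
Asymptotic: u ~ c₁ sin(πx/2.3) e^{6.916t} (exponential growth at rate −λ₁ ≈ 6.916).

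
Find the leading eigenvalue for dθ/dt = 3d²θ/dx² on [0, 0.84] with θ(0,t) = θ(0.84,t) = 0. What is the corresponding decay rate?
Eigenvalues: λₙ = 3n²π²/0.84².
First three modes:
  n=1: λ₁ = 3π²/0.84² ≈ 41.963
  n=2: λ₂ = 12π²/0.84² ≈ 167.85 (4× faster decay)
  n=3: λ₃ = 27π²/0.84² ≈ 377.663 (9× faster decay)
As t → ∞, higher modes decay exponentially faster. The n=1 mode dominates: θ ~ c₁ sin(πx/0.84) e^{-λ₁t}.
Decay rate: λ₁ = 3π²/0.84² ≈ 41.963.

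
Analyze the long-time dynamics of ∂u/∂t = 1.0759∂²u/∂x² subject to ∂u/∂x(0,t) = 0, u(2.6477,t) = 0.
Long-time behavior: u → 0. Heat escapes through the Dirichlet boundary.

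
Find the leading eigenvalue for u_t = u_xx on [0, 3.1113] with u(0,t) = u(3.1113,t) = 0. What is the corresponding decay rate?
Eigenvalues: λₙ = n²π²/3.1113².
First three modes:
  n=1: λ₁ = π²/3.1113² ≈ 1.02
  n=2: λ₂ = 4π²/3.1113² ≈ 4.078 (4× faster decay)
  n=3: λ₃ = 9π²/3.1113² ≈ 9.176 (9× faster decay)
As t → ∞, higher modes decay exponentially faster. The n=1 mode dominates: u ~ c₁ sin(πx/3.1113) e^{-λ₁t}.
Decay rate: λ₁ = π²/3.1113² ≈ 1.02.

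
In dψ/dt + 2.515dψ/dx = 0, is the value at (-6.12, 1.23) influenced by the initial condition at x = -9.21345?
Yes. The characteristic through (-6.12, 1.23) passes through x = -9.21345.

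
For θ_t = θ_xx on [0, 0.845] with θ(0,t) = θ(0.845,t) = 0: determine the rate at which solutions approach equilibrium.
Eigenvalues: λₙ = n²π²/0.845².
First three modes:
  n=1: λ₁ = π²/0.845² ≈ 13.822
  n=2: λ₂ = 4π²/0.845² ≈ 55.29 (4× faster decay)
  n=3: λ₃ = 9π²/0.845² ≈ 124.402 (9× faster decay)
As t → ∞, higher modes decay exponentially faster. The n=1 mode dominates: θ ~ c₁ sin(πx/0.845) e^{-λ₁t}.
Decay rate: λ₁ = π²/0.845² ≈ 13.822.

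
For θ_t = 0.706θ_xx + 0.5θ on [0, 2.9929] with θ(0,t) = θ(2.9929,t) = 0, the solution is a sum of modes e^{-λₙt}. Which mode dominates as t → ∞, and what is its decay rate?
Eigenvalues: λₙ = 0.706n²π²/2.9929² - 0.5.
First three modes:
  n=1: λ₁ = 0.706π²/2.9929² - 0.5 ≈ 0.278
  n=2: λ₂ = 2.824π²/2.9929² - 0.5 ≈ 2.612
  n=3: λ₃ = 6.354π²/2.9929² - 0.5 ≈ 6.501
Since 0.706π²/2.9929² ≈ 0.778 > 0.5, all λₙ > 0.
The n=1 mode decays slowest → dominates as t → ∞.
Asymptotic: θ ~ c₁ sin(πx/2.9929) e^{-λ₁t} with decay rate λ₁ ≈ 0.278.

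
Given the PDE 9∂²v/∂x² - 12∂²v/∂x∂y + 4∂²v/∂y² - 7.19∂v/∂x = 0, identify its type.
The second-order coefficients are A = 9, B = -12, C = 4. Since B² - 4AC = 0 = 0, this is a parabolic PDE.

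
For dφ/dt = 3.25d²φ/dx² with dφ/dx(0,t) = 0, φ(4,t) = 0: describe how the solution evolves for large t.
φ → 0. Heat escapes through the Dirichlet boundary.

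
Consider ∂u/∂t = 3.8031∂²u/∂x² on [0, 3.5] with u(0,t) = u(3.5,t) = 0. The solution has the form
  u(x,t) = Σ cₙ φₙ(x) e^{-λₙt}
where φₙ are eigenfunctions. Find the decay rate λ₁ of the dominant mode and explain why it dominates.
Eigenvalues: λₙ = 3.8031n²π²/3.5².
First three modes:
  n=1: λ₁ = 3.8031π²/3.5² ≈ 3.064
  n=2: λ₂ = 15.2124π²/3.5² ≈ 12.256 (4× faster decay)
  n=3: λ₃ = 34.2279π²/3.5² ≈ 27.577 (9× faster decay)
As t → ∞, higher modes decay exponentially faster. The n=1 mode dominates: u ~ c₁ sin(πx/3.5) e^{-λ₁t}.
Decay rate: λ₁ = 3.8031π²/3.5² ≈ 3.064.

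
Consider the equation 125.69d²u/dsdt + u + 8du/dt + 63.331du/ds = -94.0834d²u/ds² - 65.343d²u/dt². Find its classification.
Rewriting in standard form: 94.0834d²u/ds² + 125.69d²u/dsdt + 65.343d²u/dt² + 63.331du/ds + 8du/dt + u = 0. Elliptic. (A = 94.0834, B = 125.69, C = 65.343 gives B² - 4AC = -8792.7903248.)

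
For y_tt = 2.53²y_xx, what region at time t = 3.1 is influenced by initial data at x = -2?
Domain of influence: [-9.843, 5.843]. Data at x = -2 spreads outward at speed 2.53.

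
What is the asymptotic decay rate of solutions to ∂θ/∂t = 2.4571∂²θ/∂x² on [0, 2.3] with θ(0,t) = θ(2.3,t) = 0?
Eigenvalues: λₙ = 2.4571n²π²/2.3².
First three modes:
  n=1: λ₁ = 2.4571π²/2.3² ≈ 4.584
  n=2: λ₂ = 9.8284π²/2.3² ≈ 18.337 (4× faster decay)
  n=3: λ₃ = 22.1139π²/2.3² ≈ 41.258 (9× faster decay)
As t → ∞, higher modes decay exponentially faster. The n=1 mode dominates: θ ~ c₁ sin(πx/2.3) e^{-λ₁t}.
Decay rate: λ₁ = 2.4571π²/2.3² ≈ 4.584.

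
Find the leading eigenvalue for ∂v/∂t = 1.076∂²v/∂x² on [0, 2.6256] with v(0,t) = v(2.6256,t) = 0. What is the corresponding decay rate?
Eigenvalues: λₙ = 1.076n²π²/2.6256².
First three modes:
  n=1: λ₁ = 1.076π²/2.6256² ≈ 1.54
  n=2: λ₂ = 4.304π²/2.6256² ≈ 6.162 (4× faster decay)
  n=3: λ₃ = 9.684π²/2.6256² ≈ 13.864 (9× faster decay)
As t → ∞, higher modes decay exponentially faster. The n=1 mode dominates: v ~ c₁ sin(πx/2.6256) e^{-λ₁t}.
Decay rate: λ₁ = 1.076π²/2.6256² ≈ 1.54.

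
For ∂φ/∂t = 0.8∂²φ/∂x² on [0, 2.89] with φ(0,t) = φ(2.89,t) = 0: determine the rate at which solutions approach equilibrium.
Eigenvalues: λₙ = 0.8n²π²/2.89².
First three modes:
  n=1: λ₁ = 0.8π²/2.89² ≈ 0.945
  n=2: λ₂ = 3.2π²/2.89² ≈ 3.781 (4× faster decay)
  n=3: λ₃ = 7.2π²/2.89² ≈ 8.508 (9× faster decay)
As t → ∞, higher modes decay exponentially faster. The n=1 mode dominates: φ ~ c₁ sin(πx/2.89) e^{-λ₁t}.
Decay rate: λ₁ = 0.8π²/2.89² ≈ 0.945.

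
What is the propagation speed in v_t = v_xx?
Infinite. The heat equation is parabolic, not hyperbolic, so disturbances propagate instantly.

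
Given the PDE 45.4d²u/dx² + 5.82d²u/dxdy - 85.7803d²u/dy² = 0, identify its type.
The second-order coefficients are A = 45.4, B = 5.82, C = -85.7803. Since B² - 4AC = 15611.57488 > 0, this is a hyperbolic PDE.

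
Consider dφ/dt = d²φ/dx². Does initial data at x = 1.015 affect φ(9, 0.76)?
Yes, for any finite x. The heat equation has infinite propagation speed, so all initial data affects all points at any t > 0.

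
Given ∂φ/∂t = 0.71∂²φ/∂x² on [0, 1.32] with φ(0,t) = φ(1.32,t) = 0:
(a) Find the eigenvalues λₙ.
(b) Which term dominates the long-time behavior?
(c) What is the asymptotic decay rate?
Eigenvalues: λₙ = 0.71n²π²/1.32².
First three modes:
  n=1: λ₁ = 0.71π²/1.32² ≈ 4.022
  n=2: λ₂ = 2.84π²/1.32² ≈ 16.087 (4× faster decay)
  n=3: λ₃ = 6.39π²/1.32² ≈ 36.195 (9× faster decay)
As t → ∞, higher modes decay exponentially faster. The n=1 mode dominates: φ ~ c₁ sin(πx/1.32) e^{-λ₁t}.
Decay rate: λ₁ = 0.71π²/1.32² ≈ 4.022.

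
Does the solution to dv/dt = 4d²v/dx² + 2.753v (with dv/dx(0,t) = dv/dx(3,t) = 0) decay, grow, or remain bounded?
v grows unboundedly. With Neumann BCs the constant mode has diffusion eigenvalue 0, so any r > 0 makes it grow like e^(2.753t); solution grows exponentially.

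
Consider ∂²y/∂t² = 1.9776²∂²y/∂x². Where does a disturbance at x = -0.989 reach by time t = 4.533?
Domain of influence: [-9.9534608, 7.9754608]. Data at x = -0.989 spreads outward at speed 1.9776.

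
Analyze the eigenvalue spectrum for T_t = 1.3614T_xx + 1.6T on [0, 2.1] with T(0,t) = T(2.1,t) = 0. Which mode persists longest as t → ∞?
Eigenvalues: λₙ = 1.3614n²π²/2.1² - 1.6.
First three modes:
  n=1: λ₁ = 1.3614π²/2.1² - 1.6 ≈ 1.447
  n=2: λ₂ = 5.4456π²/2.1² - 1.6 ≈ 10.587
  n=3: λ₃ = 12.2526π²/2.1² - 1.6 ≈ 25.821
Since 1.3614π²/2.1² ≈ 3.047 > 1.6, all λₙ > 0.
The n=1 mode decays slowest → dominates as t → ∞.
Asymptotic: T ~ c₁ sin(πx/2.1) e^{-λ₁t} with decay rate λ₁ ≈ 1.447.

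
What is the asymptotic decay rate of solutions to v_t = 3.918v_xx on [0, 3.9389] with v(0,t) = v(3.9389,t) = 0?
Eigenvalues: λₙ = 3.918n²π²/3.9389².
First three modes:
  n=1: λ₁ = 3.918π²/3.9389² ≈ 2.492
  n=2: λ₂ = 15.672π²/3.9389² ≈ 9.97 (4× faster decay)
  n=3: λ₃ = 35.262π²/3.9389² ≈ 22.431 (9× faster decay)
As t → ∞, higher modes decay exponentially faster. The n=1 mode dominates: v ~ c₁ sin(πx/3.9389) e^{-λ₁t}.
Decay rate: λ₁ = 3.918π²/3.9389² ≈ 2.492.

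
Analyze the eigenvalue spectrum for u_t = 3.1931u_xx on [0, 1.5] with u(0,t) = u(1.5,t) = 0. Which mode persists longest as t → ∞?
Eigenvalues: λₙ = 3.1931n²π²/1.5².
First three modes:
  n=1: λ₁ = 3.1931π²/1.5² ≈ 14.007
  n=2: λ₂ = 12.7724π²/1.5² ≈ 56.026 (4× faster decay)
  n=3: λ₃ = 28.7379π²/1.5² ≈ 126.059 (9× faster decay)
As t → ∞, higher modes decay exponentially faster. The n=1 mode dominates: u ~ c₁ sin(πx/1.5) e^{-λ₁t}.
Decay rate: λ₁ = 3.1931π²/1.5² ≈ 14.007.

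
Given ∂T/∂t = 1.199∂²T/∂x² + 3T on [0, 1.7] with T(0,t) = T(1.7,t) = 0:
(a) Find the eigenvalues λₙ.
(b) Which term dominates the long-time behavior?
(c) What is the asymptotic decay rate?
Eigenvalues: λₙ = 1.199n²π²/1.7² - 3.
First three modes:
  n=1: λ₁ = 1.199π²/1.7² - 3 ≈ 1.095
  n=2: λ₂ = 4.796π²/1.7² - 3 ≈ 13.379
  n=3: λ₃ = 10.791π²/1.7² - 3 ≈ 33.852
Since 1.199π²/1.7² ≈ 4.095 > 3, all λₙ > 0.
The n=1 mode decays slowest → dominates as t → ∞.
Asymptotic: T ~ c₁ sin(πx/1.7) e^{-λ₁t} with decay rate λ₁ ≈ 1.095.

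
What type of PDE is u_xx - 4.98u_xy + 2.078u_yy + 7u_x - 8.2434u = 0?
With A = 1, B = -4.98, C = 2.078, the discriminant is 16.4884. This is a hyperbolic PDE.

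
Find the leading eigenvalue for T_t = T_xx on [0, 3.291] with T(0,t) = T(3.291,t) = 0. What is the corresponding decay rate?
Eigenvalues: λₙ = n²π²/3.291².
First three modes:
  n=1: λ₁ = π²/3.291² ≈ 0.911
  n=2: λ₂ = 4π²/3.291² ≈ 3.645 (4× faster decay)
  n=3: λ₃ = 9π²/3.291² ≈ 8.201 (9× faster decay)
As t → ∞, higher modes decay exponentially faster. The n=1 mode dominates: T ~ c₁ sin(πx/3.291) e^{-λ₁t}.
Decay rate: λ₁ = π²/3.291² ≈ 0.911.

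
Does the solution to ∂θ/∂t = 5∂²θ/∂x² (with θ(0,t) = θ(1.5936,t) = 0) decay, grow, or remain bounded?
θ → 0. Heat diffuses out through both boundaries.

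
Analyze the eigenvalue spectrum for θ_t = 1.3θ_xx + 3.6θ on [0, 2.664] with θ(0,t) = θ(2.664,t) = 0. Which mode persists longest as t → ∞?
Eigenvalues: λₙ = 1.3n²π²/2.664² - 3.6.
First three modes:
  n=1: λ₁ = 1.3π²/2.664² - 3.6 ≈ -1.792
  n=2: λ₂ = 5.2π²/2.664² - 3.6 ≈ 3.632
  n=3: λ₃ = 11.7π²/2.664² - 3.6 ≈ 12.671
Since 1.3π²/2.664² ≈ 1.808 < 3.6, λ₁ < 0.
The n=1 mode grows fastest (−λₙ is largest for n=1) → dominates.
Asymptotic: θ ~ c₁ sin(πx/2.664) e^{1.792t} (exponential growth at rate −λ₁ ≈ 1.792).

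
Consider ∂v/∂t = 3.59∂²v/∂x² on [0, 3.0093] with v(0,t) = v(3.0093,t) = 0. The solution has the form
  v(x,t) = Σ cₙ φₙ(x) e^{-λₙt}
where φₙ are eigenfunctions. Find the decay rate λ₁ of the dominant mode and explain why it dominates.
Eigenvalues: λₙ = 3.59n²π²/3.0093².
First three modes:
  n=1: λ₁ = 3.59π²/3.0093² ≈ 3.913
  n=2: λ₂ = 14.36π²/3.0093² ≈ 15.65 (4× faster decay)
  n=3: λ₃ = 32.31π²/3.0093² ≈ 35.213 (9× faster decay)
As t → ∞, higher modes decay exponentially faster. The n=1 mode dominates: v ~ c₁ sin(πx/3.0093) e^{-λ₁t}.
Decay rate: λ₁ = 3.59π²/3.0093² ≈ 3.913.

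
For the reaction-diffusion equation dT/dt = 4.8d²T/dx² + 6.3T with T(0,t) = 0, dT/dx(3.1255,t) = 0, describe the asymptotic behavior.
T grows unboundedly. Reaction dominates diffusion (r=6.3 > κπ²/(4L²)≈1.21); solution grows exponentially.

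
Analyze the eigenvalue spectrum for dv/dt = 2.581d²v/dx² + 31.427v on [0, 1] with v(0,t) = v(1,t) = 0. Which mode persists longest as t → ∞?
Eigenvalues: λₙ = 2.581n²π²/1² - 31.427.
First three modes:
  n=1: λ₁ = 2.581π² - 31.427 ≈ -5.954
  n=2: λ₂ = 10.324π² - 31.427 ≈ 70.467
  n=3: λ₃ = 23.229π² - 31.427 ≈ 197.834
Since 2.581π² ≈ 25.473 < 31.427, λ₁ < 0.
The n=1 mode grows fastest (−λₙ is largest for n=1) → dominates.
Asymptotic: v ~ c₁ sin(πx/1) e^{5.954t} (exponential growth at rate −λ₁ ≈ 5.954).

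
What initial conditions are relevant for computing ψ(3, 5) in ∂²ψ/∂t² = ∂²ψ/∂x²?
Domain of dependence: [-2, 8]. Signals travel at speed 1, so data within |x - 3| ≤ 1·5 = 5 can reach the point.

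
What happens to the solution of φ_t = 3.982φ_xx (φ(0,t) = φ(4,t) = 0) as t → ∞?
φ → 0. Heat diffuses out through both boundaries.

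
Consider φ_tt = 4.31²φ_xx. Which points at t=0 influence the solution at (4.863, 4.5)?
Domain of dependence: [-14.532, 24.258]. Signals travel at speed 4.31, so data within |x - 4.863| ≤ 4.31·4.5 = 19.395 can reach the point.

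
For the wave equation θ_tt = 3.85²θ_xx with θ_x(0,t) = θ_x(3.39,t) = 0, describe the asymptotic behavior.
θ oscillates about a mean that drifts linearly in t (generically unbounded; no decay). There is no damping, so the nonconstant modes persist as standing waves (energy conserved, no decay). But with Neumann conditions at both ends the constant mode has eigenvalue 0: the spatial mean M(t) of θ satisfies M'' = 0, so M(t) = M(0) + M'(0)·t. Unless the initial velocity has zero mean (∫θ_t(x,0)dx = 0), the solution grows linearly in t (unbounded, though not exponentially); if it does have zero mean, the solution stays bounded and simply oscillates.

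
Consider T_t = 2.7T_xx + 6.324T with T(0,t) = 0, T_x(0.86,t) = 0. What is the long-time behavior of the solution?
As t → ∞, T → 0. Diffusion dominates reaction (r=6.324 < κπ²/(4L²)≈9.01); solution decays.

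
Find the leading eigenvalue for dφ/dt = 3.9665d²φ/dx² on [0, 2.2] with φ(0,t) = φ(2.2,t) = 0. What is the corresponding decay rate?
Eigenvalues: λₙ = 3.9665n²π²/2.2².
First three modes:
  n=1: λ₁ = 3.9665π²/2.2² ≈ 8.088
  n=2: λ₂ = 15.866π²/2.2² ≈ 32.354 (4× faster decay)
  n=3: λ₃ = 35.6985π²/2.2² ≈ 72.795 (9× faster decay)
As t → ∞, higher modes decay exponentially faster. The n=1 mode dominates: φ ~ c₁ sin(πx/2.2) e^{-λ₁t}.
Decay rate: λ₁ = 3.9665π²/2.2² ≈ 8.088.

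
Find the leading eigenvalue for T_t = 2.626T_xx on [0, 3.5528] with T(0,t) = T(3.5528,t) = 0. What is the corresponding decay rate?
Eigenvalues: λₙ = 2.626n²π²/3.5528².
First three modes:
  n=1: λ₁ = 2.626π²/3.5528² ≈ 2.053
  n=2: λ₂ = 10.504π²/3.5528² ≈ 8.213 (4× faster decay)
  n=3: λ₃ = 23.634π²/3.5528² ≈ 18.48 (9× faster decay)
As t → ∞, higher modes decay exponentially faster. The n=1 mode dominates: T ~ c₁ sin(πx/3.5528) e^{-λ₁t}.
Decay rate: λ₁ = 2.626π²/3.5528² ≈ 2.053.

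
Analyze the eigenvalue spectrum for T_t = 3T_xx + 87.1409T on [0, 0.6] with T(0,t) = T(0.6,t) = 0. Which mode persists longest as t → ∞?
Eigenvalues: λₙ = 3n²π²/0.6² - 87.1409.
First three modes:
  n=1: λ₁ = 3π²/0.6² - 87.1409 ≈ -4.894
  n=2: λ₂ = 12π²/0.6² - 87.1409 ≈ 241.846
  n=3: λ₃ = 27π²/0.6² - 87.1409 ≈ 653.079
Since 3π²/0.6² ≈ 82.247 < 87.1409, λ₁ < 0.
The n=1 mode grows fastest (−λₙ is largest for n=1) → dominates.
Asymptotic: T ~ c₁ sin(πx/0.6) e^{4.894t} (exponential growth at rate −λ₁ ≈ 4.894).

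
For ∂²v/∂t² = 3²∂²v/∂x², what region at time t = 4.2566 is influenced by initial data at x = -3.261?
Domain of influence: [-16.0308, 9.5088]. Data at x = -3.261 spreads outward at speed 3.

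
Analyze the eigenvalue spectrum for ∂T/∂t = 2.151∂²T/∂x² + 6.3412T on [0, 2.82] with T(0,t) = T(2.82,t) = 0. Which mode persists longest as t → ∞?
Eigenvalues: λₙ = 2.151n²π²/2.82² - 6.3412.
First three modes:
  n=1: λ₁ = 2.151π²/2.82² - 6.3412 ≈ -3.672
  n=2: λ₂ = 8.604π²/2.82² - 6.3412 ≈ 4.337
  n=3: λ₃ = 19.359π²/2.82² - 6.3412 ≈ 17.685
Since 2.151π²/2.82² ≈ 2.67 < 6.3412, λ₁ < 0.
The n=1 mode grows fastest (−λₙ is largest for n=1) → dominates.
Asymptotic: T ~ c₁ sin(πx/2.82) e^{3.672t} (exponential growth at rate −λ₁ ≈ 3.672).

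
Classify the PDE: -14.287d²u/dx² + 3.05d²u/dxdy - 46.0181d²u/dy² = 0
A = -14.287, B = 3.05, C = -46.0181. Discriminant B² - 4AC = -2620.5398788. Since -2620.5398788 < 0, elliptic.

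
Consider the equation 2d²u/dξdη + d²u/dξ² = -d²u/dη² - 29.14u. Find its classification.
Rewriting in standard form: d²u/dξ² + 2d²u/dξdη + d²u/dη² + 29.14u = 0. Parabolic. (A = 1, B = 2, C = 1 gives B² - 4AC = 0.)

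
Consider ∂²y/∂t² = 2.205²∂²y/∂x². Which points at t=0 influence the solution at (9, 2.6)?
Domain of dependence: [3.267, 14.733]. Signals travel at speed 2.205, so data within |x - 9| ≤ 2.205·2.6 = 5.733 can reach the point.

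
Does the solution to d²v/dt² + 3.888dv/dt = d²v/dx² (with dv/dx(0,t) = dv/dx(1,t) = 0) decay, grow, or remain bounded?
v → constant (steady state). Damping (γ=3.888) dissipates the nonconstant modes; with Neumann BCs the spatial average obeys M''+γM'=0 and tends to a finite limit.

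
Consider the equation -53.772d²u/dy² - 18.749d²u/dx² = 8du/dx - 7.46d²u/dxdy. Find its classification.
Rewriting in standard form: -18.749d²u/dx² + 7.46d²u/dxdy - 53.772d²u/dy² - 8du/dx = 0. Elliptic. (A = -18.749, B = 7.46, C = -53.772 gives B² - 4AC = -3977.033312.)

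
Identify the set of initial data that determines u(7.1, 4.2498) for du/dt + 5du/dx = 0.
A single point: x = -14.149. The characteristic through (7.1, 4.2498) is x - 5t = const, so x = 7.1 - 5·4.2498 = -14.149.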